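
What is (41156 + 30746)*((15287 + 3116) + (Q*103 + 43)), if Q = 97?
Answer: 2044677174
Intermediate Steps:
(41156 + 30746)*((15287 + 3116) + (Q*103 + 43)) = (41156 + 30746)*((15287 + 3116) + (97*103 + 43)) = 71902*(18403 + (9991 + 43)) = 71902*(18403 + 10034) = 71902*28437 = 2044677174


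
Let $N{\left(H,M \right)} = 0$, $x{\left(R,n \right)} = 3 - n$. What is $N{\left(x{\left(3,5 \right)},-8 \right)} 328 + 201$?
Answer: $201$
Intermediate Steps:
$N{\left(x{\left(3,5 \right)},-8 \right)} 328 + 201 = 0 \cdot 328 + 201 = 0 + 201 = 201$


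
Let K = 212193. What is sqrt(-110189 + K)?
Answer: 2*sqrt(25501) ≈ 319.38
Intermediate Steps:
sqrt(-110189 + K) = sqrt(-110189 + 212193) = sqrt(102004) = 2*sqrt(25501)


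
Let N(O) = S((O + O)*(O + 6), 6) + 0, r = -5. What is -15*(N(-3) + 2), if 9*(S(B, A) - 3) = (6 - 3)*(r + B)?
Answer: 40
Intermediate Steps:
S(B, A) = 4/3 + B/3 (S(B, A) = 3 + ((6 - 3)*(-5 + B))/9 = 3 + (3*(-5 + B))/9 = 3 + (-15 + 3*B)/9 = 3 + (-5/3 + B/3) = 4/3 + B/3)
N(O) = 4/3 + 2*O*(6 + O)/3 (N(O) = (4/3 + ((O + O)*(O + 6))/3) + 0 = (4/3 + ((2*O)*(6 + O))/3) + 0 = (4/3 + (2*O*(6 + O))/3) + 0 = (4/3 + 2*O*(6 + O)/3) + 0 = 4/3 + 2*O*(6 + O)/3)
-15*(N(-3) + 2) = -15*((4/3 + (2/3)*(-3)*(6 - 3)) + 2) = -15*((4/3 + (2/3)*(-3)*3) + 2) = -15*((4/3 - 6) + 2) = -15*(-14/3 + 2) = -15*(-8/3) = 40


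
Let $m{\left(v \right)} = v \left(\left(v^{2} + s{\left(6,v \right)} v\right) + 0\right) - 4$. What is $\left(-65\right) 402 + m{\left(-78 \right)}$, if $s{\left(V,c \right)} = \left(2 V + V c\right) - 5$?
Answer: $-3305410$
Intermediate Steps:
$s{\left(V,c \right)} = -5 + 2 V + V c$
$m{\left(v \right)} = -4 + v \left(v^{2} + v \left(7 + 6 v\right)\right)$ ($m{\left(v \right)} = v \left(\left(v^{2} + \left(-5 + 2 \cdot 6 + 6 v\right) v\right) + 0\right) - 4 = v \left(\left(v^{2} + \left(-5 + 12 + 6 v\right) v\right) + 0\right) - 4 = v \left(\left(v^{2} + \left(7 + 6 v\right) v\right) + 0\right) - 4 = v \left(\left(v^{2} + v \left(7 + 6 v\right)\right) + 0\right) - 4 = v \left(v^{2} + v \left(7 + 6 v\right)\right) - 4 = -4 + v \left(v^{2} + v \left(7 + 6 v\right)\right)$)
$\left(-65\right) 402 + m{\left(-78 \right)} = \left(-65\right) 402 + \left(-4 + 7 \left(-78\right)^{2} + 7 \left(-78\right)^{3}\right) = -26130 + \left(-4 + 7 \cdot 6084 + 7 \left(-474552\right)\right) = -26130 - 3279280 = -3305410$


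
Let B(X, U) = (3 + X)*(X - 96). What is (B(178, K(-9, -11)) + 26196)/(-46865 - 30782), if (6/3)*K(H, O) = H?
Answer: -41038/77647 ≈ -0.52852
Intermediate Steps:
K(H, O) = H/2
B(X, U) = (-96 + X)*(3 + X) (B(X, U) = (3 + X)*(-96 + X) = (-96 + X)*(3 + X))
(B(178, K(-9, -11)) + 26196)/(-46865 - 30782) = ((-288 + 178² - 93*178) + 26196)/(-46865 - 30782) = ((-288 + 31684 - 16554) + 26196)/(-77647) = (14842 + 26196)*(-1/77647) = 41038*(-1/77647) = -41038/77647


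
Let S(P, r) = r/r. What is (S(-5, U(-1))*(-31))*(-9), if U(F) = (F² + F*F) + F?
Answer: 279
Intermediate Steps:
U(F) = F + 2*F² (U(F) = (F² + F²) + F = 2*F² + F = F + 2*F²)
S(P, r) = 1
(S(-5, U(-1))*(-31))*(-9) = (1*(-31))*(-9) = -31*(-9) = 279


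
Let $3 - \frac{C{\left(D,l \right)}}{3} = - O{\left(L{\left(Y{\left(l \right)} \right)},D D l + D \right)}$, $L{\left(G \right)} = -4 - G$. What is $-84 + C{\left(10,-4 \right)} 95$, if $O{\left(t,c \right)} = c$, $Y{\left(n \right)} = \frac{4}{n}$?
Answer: $-110379$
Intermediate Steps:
$C{\left(D,l \right)} = 9 + 3 D + 3 l D^{2}$ ($C{\left(D,l \right)} = 9 - 3 \left(- (D D l + D)\right) = 9 - 3 \left(- (D^{2} l + D)\right) = 9 - 3 \left(- (l D^{2} + D)\right) = 9 - 3 \left(- (D + l D^{2})\right) = 9 - 3 \left(- D - l D^{2}\right) = 9 + \left(3 D + 3 l D^{2}\right) = 9 + 3 D + 3 l D^{2}$)
$-84 + C{\left(10,-4 \right)} 95 = -84 + \left(9 + 3 \cdot 10 \left(1 + 10 \left(-4\right)\right)\right) 95 = -84 + \left(9 + 3 \cdot 10 \left(1 - 40\right)\right) 95 = -84 + \left(9 + 3 \cdot 10 \left(-39\right)\right) 95 = -84 + \left(9 - 1170\right) 95 = -84 - 110295 = -110379$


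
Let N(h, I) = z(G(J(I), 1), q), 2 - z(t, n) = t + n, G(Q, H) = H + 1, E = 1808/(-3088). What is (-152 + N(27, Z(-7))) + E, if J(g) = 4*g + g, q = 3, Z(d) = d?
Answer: -30028/193 ≈ -155.59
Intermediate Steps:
E = -113/193 (E = 1808*(-1/3088) = -113/193 ≈ -0.58549)
J(g) = 5*g
G(Q, H) = 1 + H
z(t, n) = 2 - n - t (z(t, n) = 2 - (t + n) = 2 - (n + t) = 2 + (-n - t) = 2 - n - t)
N(h, I) = -3 (N(h, I) = 2 - 1*3 - (1 + 1) = 2 - 3 - 1*2 = 2 - 3 - 2 = -3)
(-152 + N(27, Z(-7))) + E = (-152 - 3) - 113/193 = -155 - 113/193 = -30028/193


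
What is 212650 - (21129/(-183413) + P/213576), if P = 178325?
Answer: 8330028361457279/39172614888 ≈ 2.1265e+5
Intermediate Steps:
212650 - (21129/(-183413) + P/213576) = 212650 - (21129/(-183413) + 178325/213576) = 212650 - (21129*(-1/183413) + 178325*(1/213576)) = 212650 - (-21129/183413 + 178325/213576) = 212650 - 1*28194475921/39172614888 = 212650 - 28194475921/39172614888 = 8330028361457279/39172614888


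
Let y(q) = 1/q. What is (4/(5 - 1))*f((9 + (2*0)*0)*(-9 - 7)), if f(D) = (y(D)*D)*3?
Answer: 3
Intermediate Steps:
f(D) = 3 (f(D) = (D/D)*3 = 1*3 = 3)
(4/(5 - 1))*f((9 + (2*0)*0)*(-9 - 7)) = (4/(5 - 1))*3 = (4/4)*3 = (4*(1/4))*3 = 1*3 = 3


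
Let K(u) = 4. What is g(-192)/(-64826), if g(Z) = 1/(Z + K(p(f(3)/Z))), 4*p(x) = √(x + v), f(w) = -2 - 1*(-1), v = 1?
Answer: 1/12187288 ≈ 8.2053e-8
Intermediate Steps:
f(w) = -1 (f(w) = -2 + 1 = -1)
p(x) = √(1 + x)/4 (p(x) = √(x + 1)/4 = √(1 + x)/4)
g(Z) = 1/(4 + Z) (g(Z) = 1/(Z + 4) = 1/(4 + Z))
g(-192)/(-64826) = 1/((4 - 192)*(-64826)) = -1/64826/(-188) = -1/188*(-1/64826) = 1/12187288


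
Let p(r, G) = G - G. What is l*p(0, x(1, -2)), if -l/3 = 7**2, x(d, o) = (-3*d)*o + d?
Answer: 0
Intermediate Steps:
x(d, o) = d - 3*d*o (x(d, o) = -3*d*o + d = d - 3*d*o)
l = -147 (l = -3*7**2 = -3*49 = -147)
p(r, G) = 0
l*p(0, x(1, -2)) = -147*0 = 0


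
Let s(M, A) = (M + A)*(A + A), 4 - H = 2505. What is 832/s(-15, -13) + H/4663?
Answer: 19797/32641 ≈ 0.60651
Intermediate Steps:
H = -2501 (H = 4 - 1*2505 = 4 - 2505 = -2501)
s(M, A) = 2*A*(A + M) (s(M, A) = (A + M)*(2*A) = 2*A*(A + M))
832/s(-15, -13) + H/4663 = 832/((2*(-13)*(-13 - 15))) - 2501/4663 = 832/((2*(-13)*(-28))) - 2501*1/4663 = 832/728 - 2501/4663 = 832*(1/728) - 2501/4663 = 8/7 - 2501/4663 = 19797/32641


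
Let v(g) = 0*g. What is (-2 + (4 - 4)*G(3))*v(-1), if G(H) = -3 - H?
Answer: 0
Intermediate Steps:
v(g) = 0
(-2 + (4 - 4)*G(3))*v(-1) = (-2 + (4 - 4)*(-3 - 1*3))*0 = (-2 + 0*(-3 - 3))*0 = (-2 + 0*(-6))*0 = (-2 + 0)*0 = -2*0 = 0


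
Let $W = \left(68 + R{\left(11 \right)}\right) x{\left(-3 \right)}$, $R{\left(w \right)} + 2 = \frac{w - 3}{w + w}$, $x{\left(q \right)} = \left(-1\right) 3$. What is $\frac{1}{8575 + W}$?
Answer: $\frac{11}{92135} \approx 0.00011939$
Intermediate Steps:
$x{\left(q \right)} = -3$
$R{\left(w \right)} = -2 + \frac{-3 + w}{2 w}$ ($R{\left(w \right)} = -2 + \frac{w - 3}{w + w} = -2 + \frac{-3 + w}{2 w}$)
$W = - \frac{2190}{11}$ ($W = \left(68 + \frac{3 \left(-1 - 11\right)}{2 \cdot 11}\right) \left(-3\right) = \left(68 + \frac{3}{2} \cdot \frac{1}{11} \left(-1 - 11\right)\right) \left(-3\right) = \left(68 + \frac{3}{2} \cdot \frac{1}{11} \left(-12\right)\right) \left(-3\right) = \left(68 - \frac{18}{11}\right) \left(-3\right) = \frac{730}{11} \left(-3\right) = - \frac{2190}{11} \approx -199.09$)
$\frac{1}{8575 + W} = \frac{1}{8575 - \frac{2190}{11}} = \frac{1}{\frac{92135}{11}} = \frac{11}{92135}$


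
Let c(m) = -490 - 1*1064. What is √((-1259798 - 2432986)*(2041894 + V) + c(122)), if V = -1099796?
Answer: I*√3478964422386 ≈ 1.8652e+6*I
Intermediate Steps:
c(m) = -1554 (c(m) = -490 - 1064 = -1554)
√((-1259798 - 2432986)*(2041894 + V) + c(122)) = √((-1259798 - 2432986)*(2041894 - 1099796) - 1554) = √(-3692784*942098 - 1554) = √(-3478964420832 - 1554) = √(-3478964422386) = I*√3478964422386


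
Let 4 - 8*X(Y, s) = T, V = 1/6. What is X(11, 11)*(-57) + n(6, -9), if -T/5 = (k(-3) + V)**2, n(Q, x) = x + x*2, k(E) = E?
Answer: -32783/96 ≈ -341.49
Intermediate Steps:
n(Q, x) = 3*x (n(Q, x) = x + 2*x = 3*x)
V = 1/6 ≈ 0.16667
T = -1445/36 (T = -5*(-3 + 1/6)**2 = -5*(-17/6)**2 = -5*289/36 = -1445/36 ≈ -40.139)
X(Y, s) = 1589/288 (X(Y, s) = 1/2 - 1/8*(-1445/36) = 1/2 + 1445/288 = 1589/288)
X(11, 11)*(-57) + n(6, -9) = (1589/288)*(-57) + 3*(-9) = -30191/96 - 27 = -32783/96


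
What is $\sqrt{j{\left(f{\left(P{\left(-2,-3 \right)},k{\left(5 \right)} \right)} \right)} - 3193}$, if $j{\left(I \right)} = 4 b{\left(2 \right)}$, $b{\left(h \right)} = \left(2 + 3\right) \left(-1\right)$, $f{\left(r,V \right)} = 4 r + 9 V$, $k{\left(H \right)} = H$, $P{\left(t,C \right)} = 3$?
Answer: $3 i \sqrt{357} \approx 56.683 i$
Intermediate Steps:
$b{\left(h \right)} = -5$ ($b{\left(h \right)} = 5 \left(-1\right) = -5$)
$j{\left(I \right)} = -20$ ($j{\left(I \right)} = 4 \left(-5\right) = -20$)
$\sqrt{j{\left(f{\left(P{\left(-2,-3 \right)},k{\left(5 \right)} \right)} \right)} - 3193} = \sqrt{-20 - 3193} = \sqrt{-3213} = 3 i \sqrt{357}$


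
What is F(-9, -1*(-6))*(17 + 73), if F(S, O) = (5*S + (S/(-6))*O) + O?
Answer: -2700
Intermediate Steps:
F(S, O) = O + 5*S - O*S/6 (F(S, O) = (5*S + (S*(-⅙))*O) + O = (5*S + (-S/6)*O) + O = (5*S - O*S/6) + O = O + 5*S - O*S/6)
F(-9, -1*(-6))*(17 + 73) = (-1*(-6) + 5*(-9) - ⅙*(-1*(-6))*(-9))*(17 + 73) = (6 - 45 - ⅙*6*(-9))*90 = (6 - 45 + 9)*90 = -30*90 = -2700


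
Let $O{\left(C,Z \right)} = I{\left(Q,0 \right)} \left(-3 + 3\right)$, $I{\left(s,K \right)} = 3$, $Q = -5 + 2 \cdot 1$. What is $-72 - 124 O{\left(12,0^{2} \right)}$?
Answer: $-72$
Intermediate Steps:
$Q = -3$ ($Q = -5 + 2 = -3$)
$O{\left(C,Z \right)} = 0$ ($O{\left(C,Z \right)} = 3 \left(-3 + 3\right) = 3 \cdot 0 = 0$)
$-72 - 124 O{\left(12,0^{2} \right)} = -72 - 0 = -72 + 0 = -72$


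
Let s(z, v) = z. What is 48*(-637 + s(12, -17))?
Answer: -30000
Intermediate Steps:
48*(-637 + s(12, -17)) = 48*(-637 + 12) = 48*(-625) = -30000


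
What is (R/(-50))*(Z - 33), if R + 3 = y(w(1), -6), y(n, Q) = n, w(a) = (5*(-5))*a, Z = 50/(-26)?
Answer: -6356/325 ≈ -19.557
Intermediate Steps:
Z = -25/13 (Z = 50*(-1/26) = -25/13 ≈ -1.9231)
w(a) = -25*a
R = -28 (R = -3 - 25*1 = -3 - 25 = -28)
(R/(-50))*(Z - 33) = (-28/(-50))*(-25/13 - 33) = -28*(-1/50)*(-454/13) = (14/25)*(-454/13) = -6356/325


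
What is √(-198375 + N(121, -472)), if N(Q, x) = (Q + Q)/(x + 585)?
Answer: I*√2533023029/113 ≈ 445.39*I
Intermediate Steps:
N(Q, x) = 2*Q/(585 + x) (N(Q, x) = (2*Q)/(585 + x) = 2*Q/(585 + x))
√(-198375 + N(121, -472)) = √(-198375 + 2*121/(585 - 472)) = √(-198375 + 2*121/113) = √(-198375 + 2*121*(1/113)) = √(-198375 + 242/113) = √(-22416133/113) = I*√2533023029/113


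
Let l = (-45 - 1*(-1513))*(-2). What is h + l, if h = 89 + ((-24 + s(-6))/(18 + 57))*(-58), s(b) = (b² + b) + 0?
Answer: -71291/25 ≈ -2851.6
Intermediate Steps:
s(b) = b + b² (s(b) = (b + b²) + 0 = b + b²)
l = -2936 (l = (-45 + 1513)*(-2) = 1468*(-2) = -2936)
h = 2109/25 (h = 89 + ((-24 - 6*(1 - 6))/(18 + 57))*(-58) = 89 + ((-24 - 6*(-5))/75)*(-58) = 89 + ((-24 + 30)*(1/75))*(-58) = 89 + (6*(1/75))*(-58) = 89 + (2/25)*(-58) = 89 - 116/25 = 2109/25 ≈ 84.360)
h + l = 2109/25 - 2936 = -71291/25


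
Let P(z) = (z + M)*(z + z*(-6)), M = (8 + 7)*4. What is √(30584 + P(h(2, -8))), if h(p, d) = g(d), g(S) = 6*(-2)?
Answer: 2*√8366 ≈ 182.93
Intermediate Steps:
g(S) = -12
h(p, d) = -12
M = 60 (M = 15*4 = 60)
P(z) = -5*z*(60 + z) (P(z) = (z + 60)*(z + z*(-6)) = (60 + z)*(z - 6*z) = (60 + z)*(-5*z) = -5*z*(60 + z))
√(30584 + P(h(2, -8))) = √(30584 - 5*(-12)*(60 - 12)) = √(30584 - 5*(-12)*48) = √(30584 + 2880) = √33464 = 2*√8366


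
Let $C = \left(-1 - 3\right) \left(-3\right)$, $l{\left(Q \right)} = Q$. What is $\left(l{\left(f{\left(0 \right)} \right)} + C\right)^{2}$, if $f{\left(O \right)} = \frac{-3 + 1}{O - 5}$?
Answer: $\frac{3844}{25} \approx 153.76$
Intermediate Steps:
$f{\left(O \right)} = - \frac{2}{-5 + O}$
$C = 12$ ($C = \left(-4\right) \left(-3\right) = 12$)
$\left(l{\left(f{\left(0 \right)} \right)} + C\right)^{2} = \left(- \frac{2}{-5 + 0} + 12\right)^{2} = \left(- \frac{2}{-5} + 12\right)^{2} = \left(\left(-2\right) \left(- \frac{1}{5}\right) + 12\right)^{2} = \left(\frac{2}{5} + 12\right)^{2} = \left(\frac{62}{5}\right)^{2} = \frac{3844}{25}$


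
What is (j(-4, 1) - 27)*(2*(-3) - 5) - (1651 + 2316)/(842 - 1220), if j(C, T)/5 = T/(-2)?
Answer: 63314/189 ≈ 334.99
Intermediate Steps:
j(C, T) = -5*T/2 (j(C, T) = 5*(T/(-2)) = 5*(T*(-½)) = 5*(-T/2) = -5*T/2)
(j(-4, 1) - 27)*(2*(-3) - 5) - (1651 + 2316)/(842 - 1220) = (-5/2*1 - 27)*(2*(-3) - 5) - (1651 + 2316)/(842 - 1220) = (-5/2 - 27)*(-6 - 5) - 3967/(-378) = -59/2*(-11) - 3967*(-1)/378 = 649/2 - 1*(-3967/378) = 649/2 + 3967/378 = 63314/189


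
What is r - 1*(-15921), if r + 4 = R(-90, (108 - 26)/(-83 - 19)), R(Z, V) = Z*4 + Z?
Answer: 15467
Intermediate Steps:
R(Z, V) = 5*Z (R(Z, V) = 4*Z + Z = 5*Z)
r = -454 (r = -4 + 5*(-90) = -4 - 450 = -454)
r - 1*(-15921) = -454 - 1*(-15921) = -454 + 15921 = 15467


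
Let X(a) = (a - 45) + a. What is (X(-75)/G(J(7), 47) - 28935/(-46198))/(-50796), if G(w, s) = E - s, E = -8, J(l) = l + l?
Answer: -706669/8604469896 ≈ -8.2128e-5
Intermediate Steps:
J(l) = 2*l
X(a) = -45 + 2*a (X(a) = (-45 + a) + a = -45 + 2*a)
G(w, s) = -8 - s
(X(-75)/G(J(7), 47) - 28935/(-46198))/(-50796) = ((-45 + 2*(-75))/(-8 - 1*47) - 28935/(-46198))/(-50796) = ((-45 - 150)/(-8 - 47) - 28935*(-1/46198))*(-1/50796) = (-195/(-55) + 28935/46198)*(-1/50796) = (-195*(-1/55) + 28935/46198)*(-1/50796) = (39/11 + 28935/46198)*(-1/50796) = (2120007/508178)*(-1/50796) = -706669/8604469896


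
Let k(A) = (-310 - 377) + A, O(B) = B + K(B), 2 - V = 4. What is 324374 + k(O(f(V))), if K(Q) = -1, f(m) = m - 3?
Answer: 323681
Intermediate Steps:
V = -2 (V = 2 - 1*4 = 2 - 4 = -2)
f(m) = -3 + m
O(B) = -1 + B (O(B) = B - 1 = -1 + B)
k(A) = -687 + A
324374 + k(O(f(V))) = 324374 + (-687 + (-1 + (-3 - 2))) = 324374 + (-687 + (-1 - 5)) = 324374 + (-687 - 6) = 324374 - 693 = 323681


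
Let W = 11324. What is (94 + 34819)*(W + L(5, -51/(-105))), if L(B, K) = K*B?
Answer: 2768077205/7 ≈ 3.9544e+8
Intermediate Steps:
L(B, K) = B*K
(94 + 34819)*(W + L(5, -51/(-105))) = (94 + 34819)*(11324 + 5*(-51/(-105))) = 34913*(11324 + 5*(-51*(-1/105))) = 34913*(11324 + 5*(17/35)) = 34913*(11324 + 17/7) = 34913*(79285/7) = 2768077205/7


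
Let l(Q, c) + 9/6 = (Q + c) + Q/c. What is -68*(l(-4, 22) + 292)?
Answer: -230622/11 ≈ -20966.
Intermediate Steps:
l(Q, c) = -3/2 + Q + c + Q/c (l(Q, c) = -3/2 + ((Q + c) + Q/c) = -3/2 + (Q + c + Q/c) = -3/2 + Q + c + Q/c)
-68*(l(-4, 22) + 292) = -68*((-3/2 - 4 + 22 - 4/22) + 292) = -68*((-3/2 - 4 + 22 - 4*1/22) + 292) = -68*((-3/2 - 4 + 22 - 2/11) + 292) = -68*(359/22 + 292) = -68*6783/22 = -230622/11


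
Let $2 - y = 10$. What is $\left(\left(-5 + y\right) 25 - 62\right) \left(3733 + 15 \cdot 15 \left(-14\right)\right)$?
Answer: $-225621$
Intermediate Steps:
$y = -8$ ($y = 2 - 10 = -8$)
$\left(\left(-5 + y\right) 25 - 62\right) \left(3733 + 15 \cdot 15 \left(-14\right)\right) = \left(\left(-5 - 8\right) 25 - 62\right) \left(3733 + 15 \cdot 15 \left(-14\right)\right) = \left(\left(-13\right) 25 - 62\right) \left(3733 + 225 \left(-14\right)\right) = \left(-325 - 62\right) \left(3733 - 3150\right) = \left(-387\right) 583 = -225621$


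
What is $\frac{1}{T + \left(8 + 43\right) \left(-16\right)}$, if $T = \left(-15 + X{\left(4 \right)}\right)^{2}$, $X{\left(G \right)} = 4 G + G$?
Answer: $- \frac{1}{791} \approx -0.0012642$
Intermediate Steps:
$X{\left(G \right)} = 5 G$
$T = 25$ ($T = \left(-15 + 5 \cdot 4\right)^{2} = \left(-15 + 20\right)^{2} = 5^{2} = 25$)
$\frac{1}{T + \left(8 + 43\right) \left(-16\right)} = \frac{1}{25 + \left(8 + 43\right) \left(-16\right)} = \frac{1}{25 + 51 \left(-16\right)} = \frac{1}{25 - 816} = \frac{1}{-791} = - \frac{1}{791}$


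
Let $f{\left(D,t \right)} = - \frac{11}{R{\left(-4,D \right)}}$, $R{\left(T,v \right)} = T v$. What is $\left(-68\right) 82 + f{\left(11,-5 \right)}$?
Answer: $- \frac{22303}{4} \approx -5575.8$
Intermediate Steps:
$f{\left(D,t \right)} = \frac{11}{4 D}$ ($f{\left(D,t \right)} = - \frac{11}{\left(-4\right) D} = - 11 \left(- \frac{1}{4 D}\right) = \frac{11}{4 D}$)
$\left(-68\right) 82 + f{\left(11,-5 \right)} = \left(-68\right) 82 + \frac{11}{4 \cdot 11} = -5576 + \frac{11}{4} \cdot \frac{1}{11} = -5576 + \frac{1}{4} = - \frac{22303}{4}$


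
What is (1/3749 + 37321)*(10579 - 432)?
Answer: 1419732015210/3749 ≈ 3.7870e+8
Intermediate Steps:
(1/3749 + 37321)*(10579 - 432) = (1/3749 + 37321)*10147 = (139916430/3749)*10147 = 1419732015210/3749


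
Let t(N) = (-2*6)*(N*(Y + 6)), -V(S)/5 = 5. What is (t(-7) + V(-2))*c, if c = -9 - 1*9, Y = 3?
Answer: -13158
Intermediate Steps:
V(S) = -25 (V(S) = -5*5 = -25)
c = -18 (c = -9 - 9 = -18)
t(N) = -108*N (t(N) = (-2*6)*(N*(3 + 6)) = -12*N*9 = -108*N)
(t(-7) + V(-2))*c = (-108*(-7) - 25)*(-18) = (756 - 25)*(-18) = 731*(-18) = -13158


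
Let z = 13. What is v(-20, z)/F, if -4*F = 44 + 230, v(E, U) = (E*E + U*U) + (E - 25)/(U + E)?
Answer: -8056/959 ≈ -8.4004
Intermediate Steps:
v(E, U) = E**2 + U**2 + (-25 + E)/(E + U) (v(E, U) = (E**2 + U**2) + (-25 + E)/(E + U) = E**2 + U**2 + (-25 + E)/(E + U))
F = -137/2 (F = -(44 + 230)/4 = -1/4*274 = -137/2 ≈ -68.500)
v(-20, z)/F = ((-25 - 20 + (-20)**3 + 13**3 - 20*13**2 + 13*(-20)**2)/(-20 + 13))/(-137/2) = ((-25 - 20 - 8000 + 2197 - 20*169 + 13*400)/(-7))*(-2/137) = -(-25 - 20 - 8000 + 2197 - 3380 + 5200)/7*(-2/137) = -1/7*(-4028)*(-2/137) = (4028/7)*(-2/137) = -8056/959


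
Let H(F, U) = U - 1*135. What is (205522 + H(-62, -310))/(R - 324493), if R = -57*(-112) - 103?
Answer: -205077/318212 ≈ -0.64447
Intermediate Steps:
H(F, U) = -135 + U (H(F, U) = U - 135 = -135 + U)
R = 6281 (R = 6384 - 103 = 6281)
(205522 + H(-62, -310))/(R - 324493) = (205522 + (-135 - 310))/(6281 - 324493) = (205522 - 445)/(-318212) = 205077*(-1/318212) = -205077/318212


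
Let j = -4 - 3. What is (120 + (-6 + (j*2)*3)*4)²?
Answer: 5184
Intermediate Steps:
j = -7
(120 + (-6 + (j*2)*3)*4)² = (120 + (-6 - 7*2*3)*4)² = (120 + (-6 - 14*3)*4)² = (120 + (-6 - 42)*4)² = (120 - 48*4)² = (120 - 192)² = (-72)² = 5184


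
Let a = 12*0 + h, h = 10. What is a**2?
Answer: 100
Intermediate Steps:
a = 10 (a = 12*0 + 10 = 0 + 10 = 10)
a**2 = 10**2 = 100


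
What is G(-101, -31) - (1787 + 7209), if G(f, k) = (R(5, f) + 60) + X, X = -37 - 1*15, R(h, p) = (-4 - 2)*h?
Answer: -9018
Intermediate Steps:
R(h, p) = -6*h
X = -52 (X = -37 - 15 = -52)
G(f, k) = -22 (G(f, k) = (-6*5 + 60) - 52 = (-30 + 60) - 52 = 30 - 52 = -22)
G(-101, -31) - (1787 + 7209) = -22 - (1787 + 7209) = -22 - 1*8996 = -22 - 8996 = -9018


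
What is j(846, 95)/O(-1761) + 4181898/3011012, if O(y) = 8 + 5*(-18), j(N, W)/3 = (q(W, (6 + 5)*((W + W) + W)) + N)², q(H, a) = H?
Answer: -999779854335/30862873 ≈ -32394.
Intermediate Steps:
j(N, W) = 3*(N + W)² (j(N, W) = 3*(W + N)² = 3*(N + W)²)
O(y) = -82 (O(y) = 8 - 90 = -82)
j(846, 95)/O(-1761) + 4181898/3011012 = (3*(846 + 95)²)/(-82) + 4181898/3011012 = (3*941²)*(-1/82) + 4181898*(1/3011012) = (3*885481)*(-1/82) + 2090949/1505506 = 2656443*(-1/82) + 2090949/1505506 = -2656443/82 + 2090949/1505506 = -999779854335/30862873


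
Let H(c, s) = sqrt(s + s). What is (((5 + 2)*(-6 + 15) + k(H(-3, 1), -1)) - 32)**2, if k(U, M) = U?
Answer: (31 + sqrt(2))**2 ≈ 1050.7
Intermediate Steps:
H(c, s) = sqrt(2)*sqrt(s) (H(c, s) = sqrt(2*s) = sqrt(2)*sqrt(s))
(((5 + 2)*(-6 + 15) + k(H(-3, 1), -1)) - 32)**2 = (((5 + 2)*(-6 + 15) + sqrt(2)*sqrt(1)) - 32)**2 = ((7*9 + sqrt(2)*1) - 32)**2 = ((63 + sqrt(2)) - 32)**2 = (31 + sqrt(2))**2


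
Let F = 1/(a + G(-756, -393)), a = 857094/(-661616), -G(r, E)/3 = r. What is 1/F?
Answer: 749843997/330808 ≈ 2266.7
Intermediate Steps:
G(r, E) = -3*r
a = -428547/330808 (a = 857094*(-1/661616) = -428547/330808 ≈ -1.2955)
F = 330808/749843997 (F = 1/(-428547/330808 - 3*(-756)) = 1/(-428547/330808 + 2268) = 1/(749843997/330808) = 330808/749843997 ≈ 0.00044117)
1/F = 1/(330808/749843997) = 749843997/330808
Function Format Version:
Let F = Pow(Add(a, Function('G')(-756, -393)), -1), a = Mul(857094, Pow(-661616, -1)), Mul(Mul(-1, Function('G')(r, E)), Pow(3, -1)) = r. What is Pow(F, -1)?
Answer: Rational(749843997, 330808) ≈ 2266.7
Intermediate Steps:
Function('G')(r, E) = Mul(-3, r)
a = Rational(-428547, 330808) (a = Mul(857094, Rational(-1, 661616)) = Rational(-428547, 330808) ≈ -1.2955)
F = Rational(330808, 749843997) (F = Pow(Add(Rational(-428547, 330808), Mul(-3, -756)), -1) = Pow(Add(Rational(-428547, 330808), 2268), -1) = Pow(Rational(749843997, 330808), -1) = Rational(330808, 749843997) ≈ 0.00044117)
Pow(F, -1) = Pow(Rational(330808, 749843997), -1) = Rational(749843997, 330808)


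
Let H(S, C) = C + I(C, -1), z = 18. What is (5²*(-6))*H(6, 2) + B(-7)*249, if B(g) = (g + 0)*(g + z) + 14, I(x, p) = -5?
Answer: -15237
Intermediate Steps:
H(S, C) = -5 + C (H(S, C) = C - 5 = -5 + C)
B(g) = 14 + g*(18 + g) (B(g) = (g + 0)*(g + 18) + 14 = g*(18 + g) + 14 = 14 + g*(18 + g))
(5²*(-6))*H(6, 2) + B(-7)*249 = (5²*(-6))*(-5 + 2) + (14 + (-7)² + 18*(-7))*249 = (25*(-6))*(-3) + (14 + 49 - 126)*249 = -150*(-3) - 63*249 = 450 - 15687 = -15237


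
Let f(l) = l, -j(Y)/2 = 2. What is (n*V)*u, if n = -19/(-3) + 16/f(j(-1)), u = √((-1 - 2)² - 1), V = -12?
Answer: -56*√2 ≈ -79.196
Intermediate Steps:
j(Y) = -4 (j(Y) = -2*2 = -4)
u = 2*√2 (u = √((-3)² - 1) = √(9 - 1) = √8 = 2*√2 ≈ 2.8284)
n = 7/3 (n = -19/(-3) + 16/(-4) = -19*(-⅓) + 16*(-¼) = 19/3 - 4 = 7/3 ≈ 2.3333)
(n*V)*u = ((7/3)*(-12))*(2*√2) = -56*√2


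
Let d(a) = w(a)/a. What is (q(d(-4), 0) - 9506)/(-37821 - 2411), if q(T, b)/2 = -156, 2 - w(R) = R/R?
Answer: 4909/20116 ≈ 0.24403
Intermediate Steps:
w(R) = 1 (w(R) = 2 - R/R = 2 - 1*1 = 2 - 1 = 1)
d(a) = 1/a
q(T, b) = -312 (q(T, b) = 2*(-156) = -312)
(q(d(-4), 0) - 9506)/(-37821 - 2411) = (-312 - 9506)/(-37821 - 2411) = -9818/(-40232) = -9818*(-1/40232) = 4909/20116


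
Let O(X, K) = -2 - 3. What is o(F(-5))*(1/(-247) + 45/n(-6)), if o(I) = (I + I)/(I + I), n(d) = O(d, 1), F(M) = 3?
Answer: -2224/247 ≈ -9.0040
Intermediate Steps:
O(X, K) = -5
n(d) = -5
o(I) = 1 (o(I) = (2*I)/((2*I)) = (2*I)*(1/(2*I)) = 1)
o(F(-5))*(1/(-247) + 45/n(-6)) = 1*(1/(-247) + 45/(-5)) = 1*(-1/247 + 45*(-⅕)) = 1*(-1/247 - 9) = 1*(-2224/247) = -2224/247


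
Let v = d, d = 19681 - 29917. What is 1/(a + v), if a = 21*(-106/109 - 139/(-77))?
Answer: -1199/12251997 ≈ -9.7862e-5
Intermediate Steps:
d = -10236
v = -10236
a = 20967/1199 (a = 21*(-106*1/109 - 139*(-1/77)) = 21*(-106/109 + 139/77) = 21*(6989/8393) = 20967/1199 ≈ 17.487)
1/(a + v) = 1/(20967/1199 - 10236) = 1/(-12251997/1199) = -1199/12251997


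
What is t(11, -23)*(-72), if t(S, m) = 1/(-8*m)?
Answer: -9/23 ≈ -0.39130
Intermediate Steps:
t(S, m) = -1/(8*m)
t(11, -23)*(-72) = -⅛/(-23)*(-72) = -⅛*(-1/23)*(-72) = (1/184)*(-72) = -9/23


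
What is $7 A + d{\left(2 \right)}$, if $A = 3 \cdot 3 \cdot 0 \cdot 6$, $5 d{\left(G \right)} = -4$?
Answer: $- \frac{4}{5} \approx -0.8$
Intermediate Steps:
$d{\left(G \right)} = - \frac{4}{5}$ ($d{\left(G \right)} = \frac{1}{5} \left(-4\right) = - \frac{4}{5}$)
$A = 0$ ($A = 9 \cdot 0 \cdot 6 = 0 \cdot 6 = 0$)
$7 A + d{\left(2 \right)} = 7 \cdot 0 - \frac{4}{5} = 0 - \frac{4}{5} = - \frac{4}{5}$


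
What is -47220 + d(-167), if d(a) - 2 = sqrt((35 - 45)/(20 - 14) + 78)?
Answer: -47218 + sqrt(687)/3 ≈ -47209.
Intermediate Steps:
d(a) = 2 + sqrt(687)/3 (d(a) = 2 + sqrt((35 - 45)/(20 - 14) + 78) = 2 + sqrt(-10/6 + 78) = 2 + sqrt(-10*1/6 + 78) = 2 + sqrt(-5/3 + 78) = 2 + sqrt(229/3) = 2 + sqrt(687)/3)
-47220 + d(-167) = -47220 + (2 + sqrt(687)/3) = -47218 + sqrt(687)/3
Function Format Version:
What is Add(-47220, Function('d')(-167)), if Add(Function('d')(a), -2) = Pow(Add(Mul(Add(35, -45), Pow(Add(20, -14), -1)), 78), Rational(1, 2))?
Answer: Add(-47218, Mul(Rational(1, 3), Pow(687, Rational(1, 2)))) ≈ -47209.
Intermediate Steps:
Function('d')(a) = Add(2, Mul(Rational(1, 3), Pow(687, Rational(1, 2)))) (Function('d')(a) = Add(2, Pow(Add(Mul(Add(35, -45), Pow(Add(20, -14), -1)), 78), Rational(1, 2))) = Add(2, Pow(Add(Mul(-10, Pow(6, -1)), 78), Rational(1, 2))) = Add(2, Pow(Add(Mul(-10, Rational(1, 6)), 78), Rational(1, 2))) = Add(2, Pow(Add(Rational(-5, 3), 78), Rational(1, 2))) = Add(2, Pow(Rational(229, 3), Rational(1, 2))) = Add(2, Mul(Rational(1, 3), Pow(687, Rational(1, 2)))))
Add(-47220, Function('d')(-167)) = Add(-47220, Add(2, Mul(Rational(1, 3), Pow(687, Rational(1, 2))))) = Add(-47218, Mul(Rational(1, 3), Pow(687, Rational(1, 2))))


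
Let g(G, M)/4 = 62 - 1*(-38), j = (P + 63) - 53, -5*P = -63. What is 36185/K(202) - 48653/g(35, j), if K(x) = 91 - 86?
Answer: 2846147/400 ≈ 7115.4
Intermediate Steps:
P = 63/5 (P = -1/5*(-63) = 63/5 ≈ 12.600)
K(x) = 5
j = 113/5 (j = (63/5 + 63) - 53 = 378/5 - 53 = 113/5 ≈ 22.600)
g(G, M) = 400 (g(G, M) = 4*(62 - 1*(-38)) = 4*(62 + 38) = 4*100 = 400)
36185/K(202) - 48653/g(35, j) = 36185/5 - 48653/400 = 36185*(1/5) - 48653*1/400 = 7237 - 48653/400 = 2846147/400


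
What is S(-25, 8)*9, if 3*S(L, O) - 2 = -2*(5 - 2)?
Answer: -12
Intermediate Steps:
S(L, O) = -4/3 (S(L, O) = ⅔ + (-2*(5 - 2))/3 = ⅔ + (-2*3)/3 = ⅔ + (⅓)*(-6) = ⅔ - 2 = -4/3)
S(-25, 8)*9 = -4/3*9 = -12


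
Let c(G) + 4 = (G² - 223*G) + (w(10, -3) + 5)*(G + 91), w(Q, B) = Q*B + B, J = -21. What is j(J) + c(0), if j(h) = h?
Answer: -2573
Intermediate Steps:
w(Q, B) = B + B*Q (w(Q, B) = B*Q + B = B + B*Q)
c(G) = -2552 + G² - 251*G (c(G) = -4 + ((G² - 223*G) + (-3*(1 + 10) + 5)*(G + 91)) = -4 + ((G² - 223*G) + (-3*11 + 5)*(91 + G)) = -4 + ((G² - 223*G) + (-33 + 5)*(91 + G)) = -4 + ((G² - 223*G) - 28*(91 + G)) = -4 + ((G² - 223*G) + (-2548 - 28*G)) = -4 + (-2548 + G² - 251*G) = -2552 + G² - 251*G)
j(J) + c(0) = -21 + (-2552 + 0² - 251*0) = -21 + (-2552 + 0 + 0) = -21 - 2552 = -2573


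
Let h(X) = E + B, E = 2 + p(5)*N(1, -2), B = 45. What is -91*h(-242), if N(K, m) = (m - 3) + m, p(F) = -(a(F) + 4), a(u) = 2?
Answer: -8099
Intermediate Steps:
p(F) = -6 (p(F) = -(2 + 4) = -1*6 = -6)
N(K, m) = -3 + 2*m (N(K, m) = (-3 + m) + m = -3 + 2*m)
E = 44 (E = 2 - 6*(-3 + 2*(-2)) = 2 - 6*(-3 - 4) = 2 - 6*(-7) = 2 + 42 = 44)
h(X) = 89 (h(X) = 44 + 45 = 89)
-91*h(-242) = -91*89 = -8099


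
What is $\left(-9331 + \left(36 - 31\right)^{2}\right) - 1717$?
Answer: $-11023$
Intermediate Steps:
$\left(-9331 + \left(36 - 31\right)^{2}\right) - 1717 = \left(-9331 + 5^{2}\right) - 1717 = \left(-9331 + 25\right) - 1717 = -9306 - 1717 = -11023$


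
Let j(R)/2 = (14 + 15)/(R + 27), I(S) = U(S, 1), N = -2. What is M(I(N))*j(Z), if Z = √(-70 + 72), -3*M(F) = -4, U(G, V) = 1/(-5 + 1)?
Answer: 2088/727 - 232*√2/2181 ≈ 2.7216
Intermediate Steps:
U(G, V) = -¼ (U(G, V) = 1/(-4) = -¼)
I(S) = -¼
M(F) = 4/3 (M(F) = -⅓*(-4) = 4/3)
Z = √2 ≈ 1.4142
j(R) = 58/(27 + R) (j(R) = 2*((14 + 15)/(R + 27)) = 2*(29/(27 + R)) = 58/(27 + R))
M(I(N))*j(Z) = 4*(58/(27 + √2))/3 = 232/(3*(27 + √2))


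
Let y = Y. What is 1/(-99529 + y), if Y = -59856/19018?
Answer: -9509/946451189 ≈ -1.0047e-5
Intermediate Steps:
Y = -29928/9509 (Y = -59856*1/19018 = -29928/9509 ≈ -3.1473)
y = -29928/9509 ≈ -3.1473
1/(-99529 + y) = 1/(-99529 - 29928/9509) = 1/(-946451189/9509) = -9509/946451189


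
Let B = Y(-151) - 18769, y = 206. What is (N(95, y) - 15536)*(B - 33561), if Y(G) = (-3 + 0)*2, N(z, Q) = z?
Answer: 808120176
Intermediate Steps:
Y(G) = -6 (Y(G) = -3*2 = -6)
B = -18775 (B = -6 - 18769 = -18775)
(N(95, y) - 15536)*(B - 33561) = (95 - 15536)*(-18775 - 33561) = -15441*(-52336) = 808120176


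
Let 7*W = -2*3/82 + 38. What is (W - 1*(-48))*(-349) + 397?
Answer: -5236580/287 ≈ -18246.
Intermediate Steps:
W = 1555/287 (W = (-2*3/82 + 38)/7 = (-6*1/82 + 38)/7 = (-3/41 + 38)/7 = (⅐)*(1555/41) = 1555/287 ≈ 5.4181)
(W - 1*(-48))*(-349) + 397 = (1555/287 - 1*(-48))*(-349) + 397 = (1555/287 + 48)*(-349) + 397 = (15331/287)*(-349) + 397 = -5350519/287 + 397 = -5236580/287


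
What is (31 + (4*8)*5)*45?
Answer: 8595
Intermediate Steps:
(31 + (4*8)*5)*45 = (31 + 32*5)*45 = (31 + 160)*45 = 191*45 = 8595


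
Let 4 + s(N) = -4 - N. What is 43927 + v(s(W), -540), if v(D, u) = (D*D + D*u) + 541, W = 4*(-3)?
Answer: 42324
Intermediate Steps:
W = -12
s(N) = -8 - N (s(N) = -4 + (-4 - N) = -8 - N)
v(D, u) = 541 + D² + D*u (v(D, u) = (D² + D*u) + 541 = 541 + D² + D*u)
43927 + v(s(W), -540) = 43927 + (541 + (-8 - 1*(-12))² + (-8 - 1*(-12))*(-540)) = 43927 + (541 + (-8 + 12)² + (-8 + 12)*(-540)) = 43927 + (541 + 4² + 4*(-540)) = 43927 + (541 + 16 - 2160) = 43927 - 1603 = 42324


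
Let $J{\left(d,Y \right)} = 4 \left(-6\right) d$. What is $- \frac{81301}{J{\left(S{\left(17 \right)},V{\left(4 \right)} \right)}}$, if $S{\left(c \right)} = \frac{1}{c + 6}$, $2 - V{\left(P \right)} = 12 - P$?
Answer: $\frac{1869923}{24} \approx 77914.0$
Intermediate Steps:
$V{\left(P \right)} = -10 + P$ ($V{\left(P \right)} = 2 - \left(12 - P\right) = 2 + \left(-12 + P\right) = -10 + P$)
$S{\left(c \right)} = \frac{1}{6 + c}$
$J{\left(d,Y \right)} = - 24 d$
$- \frac{81301}{J{\left(S{\left(17 \right)},V{\left(4 \right)} \right)}} = - \frac{81301}{\left(-24\right) \frac{1}{6 + 17}} = - \frac{81301}{\left(-24\right) \frac{1}{23}} = - \frac{81301}{- \frac{24}{23}} = \left(-81301\right) \left(- \frac{23}{24}\right) = \frac{1869923}{24}$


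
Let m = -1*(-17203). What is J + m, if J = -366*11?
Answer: 13177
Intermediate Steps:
J = -4026
m = 17203
J + m = -4026 + 17203 = 13177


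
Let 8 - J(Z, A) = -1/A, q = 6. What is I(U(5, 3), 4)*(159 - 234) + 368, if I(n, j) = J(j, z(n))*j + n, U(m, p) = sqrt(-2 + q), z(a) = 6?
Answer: -2232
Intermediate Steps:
J(Z, A) = 8 + 1/A (J(Z, A) = 8 - (-1)/A = 8 + 1/A)
U(m, p) = 2 (U(m, p) = sqrt(-2 + 6) = sqrt(4) = 2)
I(n, j) = n + 49*j/6 (I(n, j) = (8 + 1/6)*j + n = 49*j/6 + n = n + 49*j/6)
I(U(5, 3), 4)*(159 - 234) + 368 = (2 + (49/6)*4)*(159 - 234) + 368 = (2 + 98/3)*(-75) + 368 = (104/3)*(-75) + 368 = -2600 + 368 = -2232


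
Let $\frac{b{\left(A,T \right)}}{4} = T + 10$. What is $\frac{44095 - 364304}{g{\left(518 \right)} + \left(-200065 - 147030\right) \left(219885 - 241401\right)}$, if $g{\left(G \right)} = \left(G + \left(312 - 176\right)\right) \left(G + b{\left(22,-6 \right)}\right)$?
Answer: $- \frac{320209}{7468445256} \approx -4.2875 \cdot 10^{-5}$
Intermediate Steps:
$b{\left(A,T \right)} = 40 + 4 T$ ($b{\left(A,T \right)} = 4 \left(T + 10\right) = 4 \left(10 + T\right) = 40 + 4 T$)
$g{\left(G \right)} = \left(16 + G\right) \left(136 + G\right)$ ($g{\left(G \right)} = \left(G + \left(312 - 176\right)\right) \left(G + \left(40 + 4 \left(-6\right)\right)\right) = \left(G + 136\right) \left(G + \left(40 - 24\right)\right) = \left(136 + G\right) \left(G + 16\right) = \left(136 + G\right) \left(16 + G\right) = \left(16 + G\right) \left(136 + G\right)$)
$\frac{44095 - 364304}{g{\left(518 \right)} + \left(-200065 - 147030\right) \left(219885 - 241401\right)} = \frac{44095 - 364304}{\left(2176 + 518^{2} + 152 \cdot 518\right) + \left(-200065 - 147030\right) \left(219885 - 241401\right)} = - \frac{320209}{\left(2176 + 268324 + 78736\right) - -7468096020} = - \frac{320209}{349236 + 7468096020} = - \frac{320209}{7468445256}$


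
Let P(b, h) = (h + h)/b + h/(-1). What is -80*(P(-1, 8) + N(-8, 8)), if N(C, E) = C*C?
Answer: -3200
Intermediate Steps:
P(b, h) = -h + 2*h/b (P(b, h) = (2*h)/b + h*(-1) = 2*h/b - h = -h + 2*h/b)
N(C, E) = C**2
-80*(P(-1, 8) + N(-8, 8)) = -80*(8*(2 - 1*(-1))/(-1) + (-8)**2) = -80*(8*(-1)*(2 + 1) + 64) = -80*(8*(-1)*3 + 64) = -80*(-24 + 64) = -80*40 = -3200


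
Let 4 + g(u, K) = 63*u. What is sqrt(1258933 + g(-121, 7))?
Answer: 3*sqrt(139034) ≈ 1118.6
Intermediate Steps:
g(u, K) = -4 + 63*u
sqrt(1258933 + g(-121, 7)) = sqrt(1258933 + (-4 + 63*(-121))) = sqrt(1258933 + (-4 - 7623)) = sqrt(1258933 - 7627) = sqrt(1251306) = 3*sqrt(139034)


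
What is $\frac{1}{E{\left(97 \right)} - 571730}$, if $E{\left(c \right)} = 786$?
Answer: $- \frac{1}{570944} \approx -1.7515 \cdot 10^{-6}$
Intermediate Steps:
$\frac{1}{E{\left(97 \right)} - 571730} = \frac{1}{786 - 571730} = \frac{1}{-570944} = - \frac{1}{570944}$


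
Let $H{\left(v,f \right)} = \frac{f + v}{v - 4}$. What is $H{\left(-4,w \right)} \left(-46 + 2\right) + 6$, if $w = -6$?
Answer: $-49$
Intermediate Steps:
$H{\left(v,f \right)} = \frac{f + v}{-4 + v}$
$H{\left(-4,w \right)} \left(-46 + 2\right) + 6 = \frac{-6 - 4}{-4 - 4} \left(-46 + 2\right) + 6 = \frac{1}{-8} \left(-10\right) \left(-44\right) + 6 = \left(- \frac{1}{8}\right) \left(-10\right) \left(-44\right) + 6 = \frac{5}{4} \left(-44\right) + 6 = -55 + 6 = -49$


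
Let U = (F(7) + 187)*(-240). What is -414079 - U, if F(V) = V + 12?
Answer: -364639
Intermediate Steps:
F(V) = 12 + V
U = -49440 (U = ((12 + 7) + 187)*(-240) = (19 + 187)*(-240) = 206*(-240) = -49440)
-414079 - U = -414079 - 1*(-49440) = -414079 + 49440 = -364639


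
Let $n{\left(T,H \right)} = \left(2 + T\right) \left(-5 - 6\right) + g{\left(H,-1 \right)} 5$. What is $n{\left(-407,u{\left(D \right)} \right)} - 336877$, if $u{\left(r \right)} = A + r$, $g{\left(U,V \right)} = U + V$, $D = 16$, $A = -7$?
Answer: $-332382$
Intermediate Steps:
$u{\left(r \right)} = -7 + r$
$n{\left(T,H \right)} = -27 - 11 T + 5 H$ ($n{\left(T,H \right)} = \left(2 + T\right) \left(-5 - 6\right) + \left(H - 1\right) 5 = \left(2 + T\right) \left(-11\right) + \left(-1 + H\right) 5 = \left(-22 - 11 T\right) + \left(-5 + 5 H\right) = -27 - 11 T + 5 H$)
$n{\left(-407,u{\left(D \right)} \right)} - 336877 = \left(-27 - -4477 + 5 \left(-7 + 16\right)\right) - 336877 = \left(-27 + 4477 + 5 \cdot 9\right) - 336877 = \left(-27 + 4477 + 45\right) - 336877 = 4495 - 336877 = -332382$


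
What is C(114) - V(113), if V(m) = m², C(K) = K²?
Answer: 227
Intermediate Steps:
C(114) - V(113) = 114² - 1*113² = 12996 - 1*12769 = 12996 - 12769 = 227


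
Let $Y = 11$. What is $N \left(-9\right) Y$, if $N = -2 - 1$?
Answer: $297$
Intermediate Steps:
$N = -3$ ($N = -2 - 1 = -3$)
$N \left(-9\right) Y = \left(-3\right) \left(-9\right) 11 = 27 \cdot 11 = 297$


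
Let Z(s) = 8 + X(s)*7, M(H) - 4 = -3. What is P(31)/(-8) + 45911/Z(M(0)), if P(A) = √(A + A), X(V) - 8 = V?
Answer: 45911/71 - √62/8 ≈ 645.65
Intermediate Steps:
M(H) = 1 (M(H) = 4 - 3 = 1)
X(V) = 8 + V
P(A) = √2*√A (P(A) = √(2*A) = √2*√A)
Z(s) = 64 + 7*s (Z(s) = 8 + (8 + s)*7 = 8 + (56 + 7*s) = 64 + 7*s)
P(31)/(-8) + 45911/Z(M(0)) = (√2*√31)/(-8) + 45911/(64 + 7*1) = √62*(-⅛) + 45911/(64 + 7) = -√62/8 + 45911/71 = 45911/71 - √62/8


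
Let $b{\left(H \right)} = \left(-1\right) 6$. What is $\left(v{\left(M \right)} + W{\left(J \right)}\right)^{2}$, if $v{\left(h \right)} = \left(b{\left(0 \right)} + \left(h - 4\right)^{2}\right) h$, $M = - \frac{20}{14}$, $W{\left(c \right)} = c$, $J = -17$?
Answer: $\frac{300363561}{117649} \approx 2553.0$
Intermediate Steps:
$M = - \frac{10}{7}$ ($M = \left(-20\right) \frac{1}{14} = - \frac{10}{7} \approx -1.4286$)
$b{\left(H \right)} = -6$
$v{\left(h \right)} = h \left(-6 + \left(-4 + h\right)^{2}\right)$ ($v{\left(h \right)} = \left(-6 + \left(h - 4\right)^{2}\right) h = \left(-6 + \left(-4 + h\right)^{2}\right) h = h \left(-6 + \left(-4 + h\right)^{2}\right)$)
$\left(v{\left(M \right)} + W{\left(J \right)}\right)^{2} = \left(- \frac{10 \left(-6 + \left(-4 - \frac{10}{7}\right)^{2}\right)}{7} - 17\right)^{2} = \left(- \frac{10 \left(-6 + \left(- \frac{38}{7}\right)^{2}\right)}{7} - 17\right)^{2} = \left(- \frac{10 \left(-6 + \frac{1444}{49}\right)}{7} - 17\right)^{2} = \left(\left(- \frac{10}{7}\right) \frac{1150}{49} - 17\right)^{2} = \left(- \frac{11500}{343} - 17\right)^{2} = \left(- \frac{17331}{343}\right)^{2} = \frac{300363561}{117649}$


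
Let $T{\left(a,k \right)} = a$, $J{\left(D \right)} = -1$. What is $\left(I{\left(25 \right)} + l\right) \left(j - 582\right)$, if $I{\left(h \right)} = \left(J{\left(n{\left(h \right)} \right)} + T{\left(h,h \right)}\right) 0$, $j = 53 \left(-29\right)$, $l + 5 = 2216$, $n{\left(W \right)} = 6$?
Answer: $-4685109$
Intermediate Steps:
$l = 2211$ ($l = -5 + 2216 = 2211$)
$j = -1537$
$I{\left(h \right)} = 0$ ($I{\left(h \right)} = \left(-1 + h\right) 0 = 0$)
$\left(I{\left(25 \right)} + l\right) \left(j - 582\right) = \left(0 + 2211\right) \left(-1537 - 582\right) = 2211 \left(-2119\right) = -4685109$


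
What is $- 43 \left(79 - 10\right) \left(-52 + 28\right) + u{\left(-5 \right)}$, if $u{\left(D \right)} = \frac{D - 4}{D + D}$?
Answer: $\frac{712089}{10} \approx 71209.0$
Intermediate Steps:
$u{\left(D \right)} = \frac{-4 + D}{2 D}$
$- 43 \left(79 - 10\right) \left(-52 + 28\right) + u{\left(-5 \right)} = - 43 \left(79 - 10\right) \left(-52 + 28\right) + \frac{-4 - 5}{2 \left(-5\right)} = - 43 \left(79 + \left(-32 + 22\right)\right) \left(-24\right) + \frac{1}{2} \left(- \frac{1}{5}\right) \left(-9\right) = - 43 \left(79 - 10\right) \left(-24\right) + \frac{9}{10} = - 43 \cdot 69 \left(-24\right) + \frac{9}{10} = \left(-43\right) \left(-1656\right) + \frac{9}{10} = 71208 + \frac{9}{10} = \frac{712089}{10}$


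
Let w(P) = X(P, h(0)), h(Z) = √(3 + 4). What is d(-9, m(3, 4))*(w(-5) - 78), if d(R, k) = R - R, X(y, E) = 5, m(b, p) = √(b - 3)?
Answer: 0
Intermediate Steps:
h(Z) = √7
m(b, p) = √(-3 + b)
d(R, k) = 0
w(P) = 5
d(-9, m(3, 4))*(w(-5) - 78) = 0*(5 - 78) = 0*(-73) = 0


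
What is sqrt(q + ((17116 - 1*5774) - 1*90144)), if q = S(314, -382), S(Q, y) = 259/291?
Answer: I*sqrt(6672956793)/291 ≈ 280.72*I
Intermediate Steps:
S(Q, y) = 259/291 (S(Q, y) = 259*(1/291) = 259/291)
q = 259/291 ≈ 0.89003
sqrt(q + ((17116 - 1*5774) - 1*90144)) = sqrt(259/291 + ((17116 - 1*5774) - 1*90144)) = sqrt(259/291 + ((17116 - 5774) - 90144)) = sqrt(259/291 + (11342 - 90144)) = sqrt(259/291 - 78802) = sqrt(-22931123/291) = I*sqrt(6672956793)/291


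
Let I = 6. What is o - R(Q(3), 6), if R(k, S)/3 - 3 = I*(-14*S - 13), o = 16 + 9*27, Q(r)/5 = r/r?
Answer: 1996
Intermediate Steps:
Q(r) = 5 (Q(r) = 5*(r/r) = 5*1 = 5)
o = 259 (o = 16 + 243 = 259)
R(k, S) = -225 - 252*S (R(k, S) = 9 + 3*(6*(-14*S - 13)) = 9 + 3*(6*(-13 - 14*S)) = 9 + 3*(-78 - 84*S) = 9 + (-234 - 252*S) = -225 - 252*S)
o - R(Q(3), 6) = 259 - (-225 - 252*6) = 259 - (-225 - 1512) = 259 - 1*(-1737) = 259 + 1737 = 1996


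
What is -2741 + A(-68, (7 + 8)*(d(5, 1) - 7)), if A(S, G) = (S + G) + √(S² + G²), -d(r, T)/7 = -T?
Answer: -2741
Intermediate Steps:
d(r, T) = 7*T (d(r, T) = -(-7)*T = 7*T)
A(S, G) = G + S + √(G² + S²) (A(S, G) = (G + S) + √(G² + S²) = G + S + √(G² + S²))
-2741 + A(-68, (7 + 8)*(d(5, 1) - 7)) = -2741 + ((7 + 8)*(7*1 - 7) - 68 + √(((7 + 8)*(7*1 - 7))² + (-68)²)) = -2741 + (15*(7 - 7) - 68 + √((15*(7 - 7))² + 4624)) = -2741 + (15*0 - 68 + √((15*0)² + 4624)) = -2741 + (0 - 68 + √(0² + 4624)) = -2741 + (0 - 68 + √(0 + 4624)) = -2741 + (0 - 68 + √4624) = -2741 + (0 - 68 + 68) = -2741 + 0 = -2741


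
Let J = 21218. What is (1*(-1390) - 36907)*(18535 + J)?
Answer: -1522420641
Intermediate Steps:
(1*(-1390) - 36907)*(18535 + J) = (1*(-1390) - 36907)*(18535 + 21218) = (-1390 - 36907)*39753 = -38297*39753 = -1522420641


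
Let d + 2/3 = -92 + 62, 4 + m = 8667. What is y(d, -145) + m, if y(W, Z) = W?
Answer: 25897/3 ≈ 8632.3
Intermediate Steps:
m = 8663 (m = -4 + 8667 = 8663)
d = -92/3 (d = -⅔ + (-92 + 62) = -⅔ - 30 = -92/3 ≈ -30.667)
y(d, -145) + m = -92/3 + 8663 = 25897/3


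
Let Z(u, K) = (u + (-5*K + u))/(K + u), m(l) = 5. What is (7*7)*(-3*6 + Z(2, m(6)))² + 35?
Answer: 21644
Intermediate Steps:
Z(u, K) = (-5*K + 2*u)/(K + u) (Z(u, K) = (u + (u - 5*K))/(K + u) = (-5*K + 2*u)/(K + u))
(7*7)*(-3*6 + Z(2, m(6)))² + 35 = (7*7)*(-3*6 + (-5*5 + 2*2)/(5 + 2))² + 35 = 49*(-18 + (-25 + 4)/7)² + 35 = 49*(-18 + (⅐)*(-21))² + 35 = 49*(-18 - 3)² + 35 = 49*(-21)² + 35 = 49*441 + 35 = 21609 + 35 = 21644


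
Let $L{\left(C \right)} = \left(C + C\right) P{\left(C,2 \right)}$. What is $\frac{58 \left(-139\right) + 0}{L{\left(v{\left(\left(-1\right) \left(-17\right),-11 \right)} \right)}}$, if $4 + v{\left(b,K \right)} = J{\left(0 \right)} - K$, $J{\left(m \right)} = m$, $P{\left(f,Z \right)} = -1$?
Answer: $\frac{4031}{7} \approx 575.86$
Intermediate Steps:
$v{\left(b,K \right)} = -4 - K$ ($v{\left(b,K \right)} = -4 + \left(0 - K\right) = -4 - K$)
$L{\left(C \right)} = - 2 C$ ($L{\left(C \right)} = \left(C + C\right) \left(-1\right) = 2 C \left(-1\right) = - 2 C$)
$\frac{58 \left(-139\right) + 0}{L{\left(v{\left(\left(-1\right) \left(-17\right),-11 \right)} \right)}} = \frac{58 \left(-139\right) + 0}{\left(-2\right) \left(-4 - -11\right)} = \frac{-8062 + 0}{\left(-2\right) \left(-4 + 11\right)} = - \frac{8062}{\left(-2\right) 7} = - \frac{8062}{-14} = \left(-8062\right) \left(- \frac{1}{14}\right) = \frac{4031}{7}$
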